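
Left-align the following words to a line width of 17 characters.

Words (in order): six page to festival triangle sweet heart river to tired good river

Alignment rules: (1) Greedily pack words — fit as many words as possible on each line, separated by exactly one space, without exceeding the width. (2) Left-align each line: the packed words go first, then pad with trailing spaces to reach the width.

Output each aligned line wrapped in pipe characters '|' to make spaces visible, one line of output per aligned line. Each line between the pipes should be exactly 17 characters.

Answer: |six page to      |
|festival triangle|
|sweet heart river|
|to tired good    |
|river            |

Derivation:
Line 1: ['six', 'page', 'to'] (min_width=11, slack=6)
Line 2: ['festival', 'triangle'] (min_width=17, slack=0)
Line 3: ['sweet', 'heart', 'river'] (min_width=17, slack=0)
Line 4: ['to', 'tired', 'good'] (min_width=13, slack=4)
Line 5: ['river'] (min_width=5, slack=12)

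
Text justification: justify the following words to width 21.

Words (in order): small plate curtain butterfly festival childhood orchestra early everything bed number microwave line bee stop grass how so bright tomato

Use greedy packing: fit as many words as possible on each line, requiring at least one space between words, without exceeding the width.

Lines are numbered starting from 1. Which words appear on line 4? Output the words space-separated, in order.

Answer: early everything bed

Derivation:
Line 1: ['small', 'plate', 'curtain'] (min_width=19, slack=2)
Line 2: ['butterfly', 'festival'] (min_width=18, slack=3)
Line 3: ['childhood', 'orchestra'] (min_width=19, slack=2)
Line 4: ['early', 'everything', 'bed'] (min_width=20, slack=1)
Line 5: ['number', 'microwave', 'line'] (min_width=21, slack=0)
Line 6: ['bee', 'stop', 'grass', 'how', 'so'] (min_width=21, slack=0)
Line 7: ['bright', 'tomato'] (min_width=13, slack=8)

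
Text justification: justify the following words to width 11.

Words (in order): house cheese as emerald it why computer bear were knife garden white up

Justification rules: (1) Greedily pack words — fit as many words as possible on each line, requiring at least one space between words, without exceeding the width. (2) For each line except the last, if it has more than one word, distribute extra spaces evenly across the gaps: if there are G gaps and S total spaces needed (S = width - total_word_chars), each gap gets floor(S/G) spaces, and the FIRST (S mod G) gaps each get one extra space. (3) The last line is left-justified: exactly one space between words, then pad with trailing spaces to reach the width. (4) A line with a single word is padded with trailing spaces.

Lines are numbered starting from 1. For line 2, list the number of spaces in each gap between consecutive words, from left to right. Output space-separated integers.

Line 1: ['house'] (min_width=5, slack=6)
Line 2: ['cheese', 'as'] (min_width=9, slack=2)
Line 3: ['emerald', 'it'] (min_width=10, slack=1)
Line 4: ['why'] (min_width=3, slack=8)
Line 5: ['computer'] (min_width=8, slack=3)
Line 6: ['bear', 'were'] (min_width=9, slack=2)
Line 7: ['knife'] (min_width=5, slack=6)
Line 8: ['garden'] (min_width=6, slack=5)
Line 9: ['white', 'up'] (min_width=8, slack=3)

Answer: 3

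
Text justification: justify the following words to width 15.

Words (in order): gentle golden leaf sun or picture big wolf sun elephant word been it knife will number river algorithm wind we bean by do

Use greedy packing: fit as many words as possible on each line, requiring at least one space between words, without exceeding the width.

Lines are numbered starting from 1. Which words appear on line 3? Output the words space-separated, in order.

Answer: picture big

Derivation:
Line 1: ['gentle', 'golden'] (min_width=13, slack=2)
Line 2: ['leaf', 'sun', 'or'] (min_width=11, slack=4)
Line 3: ['picture', 'big'] (min_width=11, slack=4)
Line 4: ['wolf', 'sun'] (min_width=8, slack=7)
Line 5: ['elephant', 'word'] (min_width=13, slack=2)
Line 6: ['been', 'it', 'knife'] (min_width=13, slack=2)
Line 7: ['will', 'number'] (min_width=11, slack=4)
Line 8: ['river', 'algorithm'] (min_width=15, slack=0)
Line 9: ['wind', 'we', 'bean', 'by'] (min_width=15, slack=0)
Line 10: ['do'] (min_width=2, slack=13)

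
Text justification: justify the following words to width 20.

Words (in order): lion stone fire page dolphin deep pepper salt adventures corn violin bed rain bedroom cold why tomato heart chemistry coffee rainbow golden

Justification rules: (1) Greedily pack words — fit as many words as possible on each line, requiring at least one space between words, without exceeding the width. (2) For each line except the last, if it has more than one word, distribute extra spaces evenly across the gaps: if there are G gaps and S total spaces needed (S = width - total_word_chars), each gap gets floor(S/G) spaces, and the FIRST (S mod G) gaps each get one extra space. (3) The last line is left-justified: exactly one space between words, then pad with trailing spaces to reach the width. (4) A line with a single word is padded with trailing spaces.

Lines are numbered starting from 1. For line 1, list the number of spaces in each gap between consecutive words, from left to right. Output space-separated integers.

Answer: 1 1 1

Derivation:
Line 1: ['lion', 'stone', 'fire', 'page'] (min_width=20, slack=0)
Line 2: ['dolphin', 'deep', 'pepper'] (min_width=19, slack=1)
Line 3: ['salt', 'adventures', 'corn'] (min_width=20, slack=0)
Line 4: ['violin', 'bed', 'rain'] (min_width=15, slack=5)
Line 5: ['bedroom', 'cold', 'why'] (min_width=16, slack=4)
Line 6: ['tomato', 'heart'] (min_width=12, slack=8)
Line 7: ['chemistry', 'coffee'] (min_width=16, slack=4)
Line 8: ['rainbow', 'golden'] (min_width=14, slack=6)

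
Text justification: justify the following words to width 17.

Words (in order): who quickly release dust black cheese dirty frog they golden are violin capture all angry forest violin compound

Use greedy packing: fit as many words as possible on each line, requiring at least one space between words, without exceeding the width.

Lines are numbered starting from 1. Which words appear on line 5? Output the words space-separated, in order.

Answer: golden are violin

Derivation:
Line 1: ['who', 'quickly'] (min_width=11, slack=6)
Line 2: ['release', 'dust'] (min_width=12, slack=5)
Line 3: ['black', 'cheese'] (min_width=12, slack=5)
Line 4: ['dirty', 'frog', 'they'] (min_width=15, slack=2)
Line 5: ['golden', 'are', 'violin'] (min_width=17, slack=0)
Line 6: ['capture', 'all', 'angry'] (min_width=17, slack=0)
Line 7: ['forest', 'violin'] (min_width=13, slack=4)
Line 8: ['compound'] (min_width=8, slack=9)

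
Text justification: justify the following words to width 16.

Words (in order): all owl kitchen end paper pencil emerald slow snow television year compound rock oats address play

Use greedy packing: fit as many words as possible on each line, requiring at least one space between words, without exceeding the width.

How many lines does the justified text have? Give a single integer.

Line 1: ['all', 'owl', 'kitchen'] (min_width=15, slack=1)
Line 2: ['end', 'paper', 'pencil'] (min_width=16, slack=0)
Line 3: ['emerald', 'slow'] (min_width=12, slack=4)
Line 4: ['snow', 'television'] (min_width=15, slack=1)
Line 5: ['year', 'compound'] (min_width=13, slack=3)
Line 6: ['rock', 'oats'] (min_width=9, slack=7)
Line 7: ['address', 'play'] (min_width=12, slack=4)
Total lines: 7

Answer: 7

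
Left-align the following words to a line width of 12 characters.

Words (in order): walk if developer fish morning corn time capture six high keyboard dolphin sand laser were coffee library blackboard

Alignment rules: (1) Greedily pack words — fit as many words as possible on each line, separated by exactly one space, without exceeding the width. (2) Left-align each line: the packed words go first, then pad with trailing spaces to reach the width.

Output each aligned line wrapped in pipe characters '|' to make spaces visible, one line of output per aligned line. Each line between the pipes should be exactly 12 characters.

Answer: |walk if     |
|developer   |
|fish morning|
|corn time   |
|capture six |
|high        |
|keyboard    |
|dolphin sand|
|laser were  |
|coffee      |
|library     |
|blackboard  |

Derivation:
Line 1: ['walk', 'if'] (min_width=7, slack=5)
Line 2: ['developer'] (min_width=9, slack=3)
Line 3: ['fish', 'morning'] (min_width=12, slack=0)
Line 4: ['corn', 'time'] (min_width=9, slack=3)
Line 5: ['capture', 'six'] (min_width=11, slack=1)
Line 6: ['high'] (min_width=4, slack=8)
Line 7: ['keyboard'] (min_width=8, slack=4)
Line 8: ['dolphin', 'sand'] (min_width=12, slack=0)
Line 9: ['laser', 'were'] (min_width=10, slack=2)
Line 10: ['coffee'] (min_width=6, slack=6)
Line 11: ['library'] (min_width=7, slack=5)
Line 12: ['blackboard'] (min_width=10, slack=2)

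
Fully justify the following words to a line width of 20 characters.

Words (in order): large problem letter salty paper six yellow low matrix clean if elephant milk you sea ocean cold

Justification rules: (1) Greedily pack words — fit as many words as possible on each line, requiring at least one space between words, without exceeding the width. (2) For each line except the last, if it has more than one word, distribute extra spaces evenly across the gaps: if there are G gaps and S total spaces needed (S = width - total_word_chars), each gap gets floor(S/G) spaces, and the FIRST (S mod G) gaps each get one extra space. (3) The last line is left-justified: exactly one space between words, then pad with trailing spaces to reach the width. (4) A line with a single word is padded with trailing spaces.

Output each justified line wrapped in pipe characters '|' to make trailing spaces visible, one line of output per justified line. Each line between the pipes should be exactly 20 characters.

Answer: |large problem letter|
|salty    paper   six|
|yellow   low  matrix|
|clean   if  elephant|
|milk  you  sea ocean|
|cold                |

Derivation:
Line 1: ['large', 'problem', 'letter'] (min_width=20, slack=0)
Line 2: ['salty', 'paper', 'six'] (min_width=15, slack=5)
Line 3: ['yellow', 'low', 'matrix'] (min_width=17, slack=3)
Line 4: ['clean', 'if', 'elephant'] (min_width=17, slack=3)
Line 5: ['milk', 'you', 'sea', 'ocean'] (min_width=18, slack=2)
Line 6: ['cold'] (min_width=4, slack=16)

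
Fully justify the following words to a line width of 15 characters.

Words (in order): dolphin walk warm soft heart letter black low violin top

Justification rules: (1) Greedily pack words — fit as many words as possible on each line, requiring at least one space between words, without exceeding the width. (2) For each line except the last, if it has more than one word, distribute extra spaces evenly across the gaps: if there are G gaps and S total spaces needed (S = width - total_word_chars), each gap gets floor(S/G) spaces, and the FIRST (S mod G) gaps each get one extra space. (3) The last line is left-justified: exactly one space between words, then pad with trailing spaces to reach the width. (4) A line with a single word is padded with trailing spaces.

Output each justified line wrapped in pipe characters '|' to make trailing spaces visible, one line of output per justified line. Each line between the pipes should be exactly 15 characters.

Line 1: ['dolphin', 'walk'] (min_width=12, slack=3)
Line 2: ['warm', 'soft', 'heart'] (min_width=15, slack=0)
Line 3: ['letter', 'black'] (min_width=12, slack=3)
Line 4: ['low', 'violin', 'top'] (min_width=14, slack=1)

Answer: |dolphin    walk|
|warm soft heart|
|letter    black|
|low violin top |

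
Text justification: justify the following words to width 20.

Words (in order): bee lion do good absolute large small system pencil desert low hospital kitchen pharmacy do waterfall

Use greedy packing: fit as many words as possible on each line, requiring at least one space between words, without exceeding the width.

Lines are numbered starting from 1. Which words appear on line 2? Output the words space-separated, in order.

Line 1: ['bee', 'lion', 'do', 'good'] (min_width=16, slack=4)
Line 2: ['absolute', 'large', 'small'] (min_width=20, slack=0)
Line 3: ['system', 'pencil', 'desert'] (min_width=20, slack=0)
Line 4: ['low', 'hospital', 'kitchen'] (min_width=20, slack=0)
Line 5: ['pharmacy', 'do'] (min_width=11, slack=9)
Line 6: ['waterfall'] (min_width=9, slack=11)

Answer: absolute large small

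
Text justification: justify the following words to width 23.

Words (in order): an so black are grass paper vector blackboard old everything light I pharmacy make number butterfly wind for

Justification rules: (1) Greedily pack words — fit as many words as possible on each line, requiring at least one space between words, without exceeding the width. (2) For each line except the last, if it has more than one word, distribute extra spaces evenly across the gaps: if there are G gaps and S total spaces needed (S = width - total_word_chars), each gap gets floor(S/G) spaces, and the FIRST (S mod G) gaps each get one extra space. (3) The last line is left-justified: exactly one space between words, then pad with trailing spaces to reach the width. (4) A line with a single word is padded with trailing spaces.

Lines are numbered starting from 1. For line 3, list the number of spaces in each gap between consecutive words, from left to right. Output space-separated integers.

Line 1: ['an', 'so', 'black', 'are', 'grass'] (min_width=21, slack=2)
Line 2: ['paper', 'vector', 'blackboard'] (min_width=23, slack=0)
Line 3: ['old', 'everything', 'light', 'I'] (min_width=22, slack=1)
Line 4: ['pharmacy', 'make', 'number'] (min_width=20, slack=3)
Line 5: ['butterfly', 'wind', 'for'] (min_width=18, slack=5)

Answer: 2 1 1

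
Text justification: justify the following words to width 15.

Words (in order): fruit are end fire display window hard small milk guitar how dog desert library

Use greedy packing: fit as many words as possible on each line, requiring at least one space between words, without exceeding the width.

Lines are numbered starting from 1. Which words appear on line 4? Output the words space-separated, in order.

Answer: small milk

Derivation:
Line 1: ['fruit', 'are', 'end'] (min_width=13, slack=2)
Line 2: ['fire', 'display'] (min_width=12, slack=3)
Line 3: ['window', 'hard'] (min_width=11, slack=4)
Line 4: ['small', 'milk'] (min_width=10, slack=5)
Line 5: ['guitar', 'how', 'dog'] (min_width=14, slack=1)
Line 6: ['desert', 'library'] (min_width=14, slack=1)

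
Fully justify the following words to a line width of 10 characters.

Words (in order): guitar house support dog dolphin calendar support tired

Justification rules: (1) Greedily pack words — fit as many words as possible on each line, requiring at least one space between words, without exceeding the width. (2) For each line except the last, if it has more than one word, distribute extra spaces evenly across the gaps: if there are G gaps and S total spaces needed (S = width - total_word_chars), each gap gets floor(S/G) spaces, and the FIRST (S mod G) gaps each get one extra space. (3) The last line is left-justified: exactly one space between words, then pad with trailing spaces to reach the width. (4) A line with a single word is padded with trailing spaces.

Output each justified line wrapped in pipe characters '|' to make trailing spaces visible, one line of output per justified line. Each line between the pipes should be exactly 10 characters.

Answer: |guitar    |
|house     |
|support   |
|dog       |
|dolphin   |
|calendar  |
|support   |
|tired     |

Derivation:
Line 1: ['guitar'] (min_width=6, slack=4)
Line 2: ['house'] (min_width=5, slack=5)
Line 3: ['support'] (min_width=7, slack=3)
Line 4: ['dog'] (min_width=3, slack=7)
Line 5: ['dolphin'] (min_width=7, slack=3)
Line 6: ['calendar'] (min_width=8, slack=2)
Line 7: ['support'] (min_width=7, slack=3)
Line 8: ['tired'] (min_width=5, slack=5)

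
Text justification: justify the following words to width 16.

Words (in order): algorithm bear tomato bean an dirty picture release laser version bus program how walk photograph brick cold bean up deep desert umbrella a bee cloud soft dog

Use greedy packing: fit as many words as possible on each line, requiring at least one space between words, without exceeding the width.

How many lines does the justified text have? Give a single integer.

Line 1: ['algorithm', 'bear'] (min_width=14, slack=2)
Line 2: ['tomato', 'bean', 'an'] (min_width=14, slack=2)
Line 3: ['dirty', 'picture'] (min_width=13, slack=3)
Line 4: ['release', 'laser'] (min_width=13, slack=3)
Line 5: ['version', 'bus'] (min_width=11, slack=5)
Line 6: ['program', 'how', 'walk'] (min_width=16, slack=0)
Line 7: ['photograph', 'brick'] (min_width=16, slack=0)
Line 8: ['cold', 'bean', 'up'] (min_width=12, slack=4)
Line 9: ['deep', 'desert'] (min_width=11, slack=5)
Line 10: ['umbrella', 'a', 'bee'] (min_width=14, slack=2)
Line 11: ['cloud', 'soft', 'dog'] (min_width=14, slack=2)
Total lines: 11

Answer: 11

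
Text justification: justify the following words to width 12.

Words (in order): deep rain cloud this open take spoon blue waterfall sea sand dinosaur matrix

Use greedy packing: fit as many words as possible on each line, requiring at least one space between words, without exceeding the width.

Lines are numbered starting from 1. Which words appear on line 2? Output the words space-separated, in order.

Answer: cloud this

Derivation:
Line 1: ['deep', 'rain'] (min_width=9, slack=3)
Line 2: ['cloud', 'this'] (min_width=10, slack=2)
Line 3: ['open', 'take'] (min_width=9, slack=3)
Line 4: ['spoon', 'blue'] (min_width=10, slack=2)
Line 5: ['waterfall'] (min_width=9, slack=3)
Line 6: ['sea', 'sand'] (min_width=8, slack=4)
Line 7: ['dinosaur'] (min_width=8, slack=4)
Line 8: ['matrix'] (min_width=6, slack=6)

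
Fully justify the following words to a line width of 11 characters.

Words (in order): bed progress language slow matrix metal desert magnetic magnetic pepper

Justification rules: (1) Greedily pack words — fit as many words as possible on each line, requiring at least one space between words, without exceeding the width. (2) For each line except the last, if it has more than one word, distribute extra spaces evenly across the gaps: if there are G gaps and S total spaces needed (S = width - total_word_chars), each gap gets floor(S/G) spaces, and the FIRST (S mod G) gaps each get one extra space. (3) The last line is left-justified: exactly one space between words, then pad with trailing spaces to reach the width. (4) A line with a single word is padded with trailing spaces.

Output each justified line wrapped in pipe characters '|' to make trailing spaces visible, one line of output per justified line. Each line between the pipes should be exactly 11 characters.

Answer: |bed        |
|progress   |
|language   |
|slow matrix|
|metal      |
|desert     |
|magnetic   |
|magnetic   |
|pepper     |

Derivation:
Line 1: ['bed'] (min_width=3, slack=8)
Line 2: ['progress'] (min_width=8, slack=3)
Line 3: ['language'] (min_width=8, slack=3)
Line 4: ['slow', 'matrix'] (min_width=11, slack=0)
Line 5: ['metal'] (min_width=5, slack=6)
Line 6: ['desert'] (min_width=6, slack=5)
Line 7: ['magnetic'] (min_width=8, slack=3)
Line 8: ['magnetic'] (min_width=8, slack=3)
Line 9: ['pepper'] (min_width=6, slack=5)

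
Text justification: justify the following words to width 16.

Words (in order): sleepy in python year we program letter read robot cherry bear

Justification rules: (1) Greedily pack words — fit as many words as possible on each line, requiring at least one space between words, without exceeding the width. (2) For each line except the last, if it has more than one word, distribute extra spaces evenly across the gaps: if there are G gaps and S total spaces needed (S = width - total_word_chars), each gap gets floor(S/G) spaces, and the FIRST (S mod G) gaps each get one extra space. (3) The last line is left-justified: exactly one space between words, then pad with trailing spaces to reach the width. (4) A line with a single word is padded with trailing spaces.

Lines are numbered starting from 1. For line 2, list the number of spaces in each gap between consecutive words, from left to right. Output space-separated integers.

Line 1: ['sleepy', 'in', 'python'] (min_width=16, slack=0)
Line 2: ['year', 'we', 'program'] (min_width=15, slack=1)
Line 3: ['letter', 'read'] (min_width=11, slack=5)
Line 4: ['robot', 'cherry'] (min_width=12, slack=4)
Line 5: ['bear'] (min_width=4, slack=12)

Answer: 2 1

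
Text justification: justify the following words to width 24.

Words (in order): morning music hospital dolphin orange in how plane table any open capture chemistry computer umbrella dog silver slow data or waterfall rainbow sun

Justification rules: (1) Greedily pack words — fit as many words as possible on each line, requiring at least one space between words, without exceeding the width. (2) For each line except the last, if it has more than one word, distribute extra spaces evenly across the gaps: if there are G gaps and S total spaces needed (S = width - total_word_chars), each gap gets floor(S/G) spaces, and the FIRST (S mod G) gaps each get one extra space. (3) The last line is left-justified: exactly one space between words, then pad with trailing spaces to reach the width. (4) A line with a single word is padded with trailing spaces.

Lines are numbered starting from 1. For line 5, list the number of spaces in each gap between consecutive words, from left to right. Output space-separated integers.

Line 1: ['morning', 'music', 'hospital'] (min_width=22, slack=2)
Line 2: ['dolphin', 'orange', 'in', 'how'] (min_width=21, slack=3)
Line 3: ['plane', 'table', 'any', 'open'] (min_width=20, slack=4)
Line 4: ['capture', 'chemistry'] (min_width=17, slack=7)
Line 5: ['computer', 'umbrella', 'dog'] (min_width=21, slack=3)
Line 6: ['silver', 'slow', 'data', 'or'] (min_width=19, slack=5)
Line 7: ['waterfall', 'rainbow', 'sun'] (min_width=21, slack=3)

Answer: 3 2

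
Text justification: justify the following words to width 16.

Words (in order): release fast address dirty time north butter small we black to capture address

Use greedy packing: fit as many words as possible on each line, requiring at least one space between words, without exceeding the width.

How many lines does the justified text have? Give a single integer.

Line 1: ['release', 'fast'] (min_width=12, slack=4)
Line 2: ['address', 'dirty'] (min_width=13, slack=3)
Line 3: ['time', 'north'] (min_width=10, slack=6)
Line 4: ['butter', 'small', 'we'] (min_width=15, slack=1)
Line 5: ['black', 'to', 'capture'] (min_width=16, slack=0)
Line 6: ['address'] (min_width=7, slack=9)
Total lines: 6

Answer: 6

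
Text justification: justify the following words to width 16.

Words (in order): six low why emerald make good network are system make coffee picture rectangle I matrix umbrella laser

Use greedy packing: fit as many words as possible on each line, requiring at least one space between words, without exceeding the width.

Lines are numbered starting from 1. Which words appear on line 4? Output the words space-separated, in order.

Line 1: ['six', 'low', 'why'] (min_width=11, slack=5)
Line 2: ['emerald', 'make'] (min_width=12, slack=4)
Line 3: ['good', 'network', 'are'] (min_width=16, slack=0)
Line 4: ['system', 'make'] (min_width=11, slack=5)
Line 5: ['coffee', 'picture'] (min_width=14, slack=2)
Line 6: ['rectangle', 'I'] (min_width=11, slack=5)
Line 7: ['matrix', 'umbrella'] (min_width=15, slack=1)
Line 8: ['laser'] (min_width=5, slack=11)

Answer: system make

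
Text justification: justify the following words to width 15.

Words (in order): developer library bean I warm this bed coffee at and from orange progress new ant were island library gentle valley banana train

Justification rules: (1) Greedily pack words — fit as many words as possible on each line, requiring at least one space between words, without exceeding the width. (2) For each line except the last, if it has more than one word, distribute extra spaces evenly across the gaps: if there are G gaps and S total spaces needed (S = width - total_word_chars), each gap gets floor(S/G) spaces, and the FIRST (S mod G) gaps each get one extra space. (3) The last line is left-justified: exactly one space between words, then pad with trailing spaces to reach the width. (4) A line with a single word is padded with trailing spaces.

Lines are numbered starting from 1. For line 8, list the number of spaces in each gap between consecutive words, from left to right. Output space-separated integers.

Line 1: ['developer'] (min_width=9, slack=6)
Line 2: ['library', 'bean', 'I'] (min_width=14, slack=1)
Line 3: ['warm', 'this', 'bed'] (min_width=13, slack=2)
Line 4: ['coffee', 'at', 'and'] (min_width=13, slack=2)
Line 5: ['from', 'orange'] (min_width=11, slack=4)
Line 6: ['progress', 'new'] (min_width=12, slack=3)
Line 7: ['ant', 'were', 'island'] (min_width=15, slack=0)
Line 8: ['library', 'gentle'] (min_width=14, slack=1)
Line 9: ['valley', 'banana'] (min_width=13, slack=2)
Line 10: ['train'] (min_width=5, slack=10)

Answer: 2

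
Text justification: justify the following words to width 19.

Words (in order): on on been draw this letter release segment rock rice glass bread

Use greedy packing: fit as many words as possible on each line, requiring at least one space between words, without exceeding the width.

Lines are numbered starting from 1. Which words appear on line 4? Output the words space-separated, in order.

Answer: glass bread

Derivation:
Line 1: ['on', 'on', 'been', 'draw'] (min_width=15, slack=4)
Line 2: ['this', 'letter', 'release'] (min_width=19, slack=0)
Line 3: ['segment', 'rock', 'rice'] (min_width=17, slack=2)
Line 4: ['glass', 'bread'] (min_width=11, slack=8)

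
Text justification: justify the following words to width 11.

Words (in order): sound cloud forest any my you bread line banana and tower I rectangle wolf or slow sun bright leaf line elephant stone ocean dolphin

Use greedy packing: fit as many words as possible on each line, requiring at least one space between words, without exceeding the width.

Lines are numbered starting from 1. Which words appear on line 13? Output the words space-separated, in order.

Answer: stone ocean

Derivation:
Line 1: ['sound', 'cloud'] (min_width=11, slack=0)
Line 2: ['forest', 'any'] (min_width=10, slack=1)
Line 3: ['my', 'you'] (min_width=6, slack=5)
Line 4: ['bread', 'line'] (min_width=10, slack=1)
Line 5: ['banana', 'and'] (min_width=10, slack=1)
Line 6: ['tower', 'I'] (min_width=7, slack=4)
Line 7: ['rectangle'] (min_width=9, slack=2)
Line 8: ['wolf', 'or'] (min_width=7, slack=4)
Line 9: ['slow', 'sun'] (min_width=8, slack=3)
Line 10: ['bright', 'leaf'] (min_width=11, slack=0)
Line 11: ['line'] (min_width=4, slack=7)
Line 12: ['elephant'] (min_width=8, slack=3)
Line 13: ['stone', 'ocean'] (min_width=11, slack=0)
Line 14: ['dolphin'] (min_width=7, slack=4)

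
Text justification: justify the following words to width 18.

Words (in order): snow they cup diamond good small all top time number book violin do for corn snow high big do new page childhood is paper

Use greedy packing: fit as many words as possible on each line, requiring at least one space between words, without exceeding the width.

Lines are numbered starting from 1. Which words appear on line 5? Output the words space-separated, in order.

Answer: do for corn snow

Derivation:
Line 1: ['snow', 'they', 'cup'] (min_width=13, slack=5)
Line 2: ['diamond', 'good', 'small'] (min_width=18, slack=0)
Line 3: ['all', 'top', 'time'] (min_width=12, slack=6)
Line 4: ['number', 'book', 'violin'] (min_width=18, slack=0)
Line 5: ['do', 'for', 'corn', 'snow'] (min_width=16, slack=2)
Line 6: ['high', 'big', 'do', 'new'] (min_width=15, slack=3)
Line 7: ['page', 'childhood', 'is'] (min_width=17, slack=1)
Line 8: ['paper'] (min_width=5, slack=13)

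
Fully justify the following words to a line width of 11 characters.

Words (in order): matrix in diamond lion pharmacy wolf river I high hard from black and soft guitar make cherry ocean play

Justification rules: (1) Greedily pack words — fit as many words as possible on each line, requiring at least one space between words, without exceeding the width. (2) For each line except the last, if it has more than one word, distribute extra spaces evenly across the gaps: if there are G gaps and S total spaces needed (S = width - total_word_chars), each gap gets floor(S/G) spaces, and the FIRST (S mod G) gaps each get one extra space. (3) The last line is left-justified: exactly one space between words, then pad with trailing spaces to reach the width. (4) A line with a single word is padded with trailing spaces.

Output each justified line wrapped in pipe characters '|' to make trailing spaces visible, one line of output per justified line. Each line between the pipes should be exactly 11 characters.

Answer: |matrix   in|
|diamond    |
|lion       |
|pharmacy   |
|wolf  river|
|I high hard|
|from  black|
|and    soft|
|guitar make|
|cherry     |
|ocean play |

Derivation:
Line 1: ['matrix', 'in'] (min_width=9, slack=2)
Line 2: ['diamond'] (min_width=7, slack=4)
Line 3: ['lion'] (min_width=4, slack=7)
Line 4: ['pharmacy'] (min_width=8, slack=3)
Line 5: ['wolf', 'river'] (min_width=10, slack=1)
Line 6: ['I', 'high', 'hard'] (min_width=11, slack=0)
Line 7: ['from', 'black'] (min_width=10, slack=1)
Line 8: ['and', 'soft'] (min_width=8, slack=3)
Line 9: ['guitar', 'make'] (min_width=11, slack=0)
Line 10: ['cherry'] (min_width=6, slack=5)
Line 11: ['ocean', 'play'] (min_width=10, slack=1)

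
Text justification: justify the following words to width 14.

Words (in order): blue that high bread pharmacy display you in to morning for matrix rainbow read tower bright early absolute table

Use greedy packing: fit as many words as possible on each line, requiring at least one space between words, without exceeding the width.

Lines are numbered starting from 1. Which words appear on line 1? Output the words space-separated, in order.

Answer: blue that high

Derivation:
Line 1: ['blue', 'that', 'high'] (min_width=14, slack=0)
Line 2: ['bread', 'pharmacy'] (min_width=14, slack=0)
Line 3: ['display', 'you', 'in'] (min_width=14, slack=0)
Line 4: ['to', 'morning', 'for'] (min_width=14, slack=0)
Line 5: ['matrix', 'rainbow'] (min_width=14, slack=0)
Line 6: ['read', 'tower'] (min_width=10, slack=4)
Line 7: ['bright', 'early'] (min_width=12, slack=2)
Line 8: ['absolute', 'table'] (min_width=14, slack=0)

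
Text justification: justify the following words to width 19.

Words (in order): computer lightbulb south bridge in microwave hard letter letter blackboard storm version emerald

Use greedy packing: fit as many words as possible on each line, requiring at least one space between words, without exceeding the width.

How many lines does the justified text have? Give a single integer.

Line 1: ['computer', 'lightbulb'] (min_width=18, slack=1)
Line 2: ['south', 'bridge', 'in'] (min_width=15, slack=4)
Line 3: ['microwave', 'hard'] (min_width=14, slack=5)
Line 4: ['letter', 'letter'] (min_width=13, slack=6)
Line 5: ['blackboard', 'storm'] (min_width=16, slack=3)
Line 6: ['version', 'emerald'] (min_width=15, slack=4)
Total lines: 6

Answer: 6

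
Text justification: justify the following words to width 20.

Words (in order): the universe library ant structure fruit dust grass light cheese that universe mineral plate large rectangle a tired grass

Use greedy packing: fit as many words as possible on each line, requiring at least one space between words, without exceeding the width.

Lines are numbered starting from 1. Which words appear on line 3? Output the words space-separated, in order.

Answer: dust grass light

Derivation:
Line 1: ['the', 'universe', 'library'] (min_width=20, slack=0)
Line 2: ['ant', 'structure', 'fruit'] (min_width=19, slack=1)
Line 3: ['dust', 'grass', 'light'] (min_width=16, slack=4)
Line 4: ['cheese', 'that', 'universe'] (min_width=20, slack=0)
Line 5: ['mineral', 'plate', 'large'] (min_width=19, slack=1)
Line 6: ['rectangle', 'a', 'tired'] (min_width=17, slack=3)
Line 7: ['grass'] (min_width=5, slack=15)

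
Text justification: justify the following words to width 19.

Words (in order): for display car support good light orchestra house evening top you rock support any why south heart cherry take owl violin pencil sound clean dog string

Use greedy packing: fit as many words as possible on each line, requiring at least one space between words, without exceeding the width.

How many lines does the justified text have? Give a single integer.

Answer: 9

Derivation:
Line 1: ['for', 'display', 'car'] (min_width=15, slack=4)
Line 2: ['support', 'good', 'light'] (min_width=18, slack=1)
Line 3: ['orchestra', 'house'] (min_width=15, slack=4)
Line 4: ['evening', 'top', 'you'] (min_width=15, slack=4)
Line 5: ['rock', 'support', 'any'] (min_width=16, slack=3)
Line 6: ['why', 'south', 'heart'] (min_width=15, slack=4)
Line 7: ['cherry', 'take', 'owl'] (min_width=15, slack=4)
Line 8: ['violin', 'pencil', 'sound'] (min_width=19, slack=0)
Line 9: ['clean', 'dog', 'string'] (min_width=16, slack=3)
Total lines: 9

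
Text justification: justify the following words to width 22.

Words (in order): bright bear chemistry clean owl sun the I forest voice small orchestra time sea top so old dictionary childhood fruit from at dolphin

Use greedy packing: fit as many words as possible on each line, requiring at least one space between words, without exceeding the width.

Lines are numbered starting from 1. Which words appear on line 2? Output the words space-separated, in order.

Answer: clean owl sun the I

Derivation:
Line 1: ['bright', 'bear', 'chemistry'] (min_width=21, slack=1)
Line 2: ['clean', 'owl', 'sun', 'the', 'I'] (min_width=19, slack=3)
Line 3: ['forest', 'voice', 'small'] (min_width=18, slack=4)
Line 4: ['orchestra', 'time', 'sea', 'top'] (min_width=22, slack=0)
Line 5: ['so', 'old', 'dictionary'] (min_width=17, slack=5)
Line 6: ['childhood', 'fruit', 'from'] (min_width=20, slack=2)
Line 7: ['at', 'dolphin'] (min_width=10, slack=12)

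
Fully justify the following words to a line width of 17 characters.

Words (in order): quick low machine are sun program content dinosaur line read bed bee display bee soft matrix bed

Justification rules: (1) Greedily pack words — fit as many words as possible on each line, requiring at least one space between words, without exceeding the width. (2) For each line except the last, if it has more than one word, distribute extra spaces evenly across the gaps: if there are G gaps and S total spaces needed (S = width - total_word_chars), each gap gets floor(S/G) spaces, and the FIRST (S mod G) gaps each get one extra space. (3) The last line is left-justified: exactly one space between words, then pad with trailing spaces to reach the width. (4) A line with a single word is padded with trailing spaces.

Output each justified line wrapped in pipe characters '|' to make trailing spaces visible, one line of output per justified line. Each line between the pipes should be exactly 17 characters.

Answer: |quick low machine|
|are  sun  program|
|content  dinosaur|
|line read bed bee|
|display  bee soft|
|matrix bed       |

Derivation:
Line 1: ['quick', 'low', 'machine'] (min_width=17, slack=0)
Line 2: ['are', 'sun', 'program'] (min_width=15, slack=2)
Line 3: ['content', 'dinosaur'] (min_width=16, slack=1)
Line 4: ['line', 'read', 'bed', 'bee'] (min_width=17, slack=0)
Line 5: ['display', 'bee', 'soft'] (min_width=16, slack=1)
Line 6: ['matrix', 'bed'] (min_width=10, slack=7)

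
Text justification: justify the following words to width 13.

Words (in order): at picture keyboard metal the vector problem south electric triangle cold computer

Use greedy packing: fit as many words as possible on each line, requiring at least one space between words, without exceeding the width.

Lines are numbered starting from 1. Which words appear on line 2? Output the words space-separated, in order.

Answer: keyboard

Derivation:
Line 1: ['at', 'picture'] (min_width=10, slack=3)
Line 2: ['keyboard'] (min_width=8, slack=5)
Line 3: ['metal', 'the'] (min_width=9, slack=4)
Line 4: ['vector'] (min_width=6, slack=7)
Line 5: ['problem', 'south'] (min_width=13, slack=0)
Line 6: ['electric'] (min_width=8, slack=5)
Line 7: ['triangle', 'cold'] (min_width=13, slack=0)
Line 8: ['computer'] (min_width=8, slack=5)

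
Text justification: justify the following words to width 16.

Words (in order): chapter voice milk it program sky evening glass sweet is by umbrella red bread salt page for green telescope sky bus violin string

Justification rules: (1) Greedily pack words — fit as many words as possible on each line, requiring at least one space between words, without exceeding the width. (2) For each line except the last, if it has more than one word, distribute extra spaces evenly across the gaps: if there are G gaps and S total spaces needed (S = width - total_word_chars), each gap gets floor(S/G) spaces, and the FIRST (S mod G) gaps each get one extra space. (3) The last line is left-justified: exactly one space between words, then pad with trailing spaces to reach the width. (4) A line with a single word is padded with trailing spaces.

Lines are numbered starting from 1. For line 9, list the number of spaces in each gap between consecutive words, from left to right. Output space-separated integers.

Answer: 7

Derivation:
Line 1: ['chapter', 'voice'] (min_width=13, slack=3)
Line 2: ['milk', 'it', 'program'] (min_width=15, slack=1)
Line 3: ['sky', 'evening'] (min_width=11, slack=5)
Line 4: ['glass', 'sweet', 'is'] (min_width=14, slack=2)
Line 5: ['by', 'umbrella', 'red'] (min_width=15, slack=1)
Line 6: ['bread', 'salt', 'page'] (min_width=15, slack=1)
Line 7: ['for', 'green'] (min_width=9, slack=7)
Line 8: ['telescope', 'sky'] (min_width=13, slack=3)
Line 9: ['bus', 'violin'] (min_width=10, slack=6)
Line 10: ['string'] (min_width=6, slack=10)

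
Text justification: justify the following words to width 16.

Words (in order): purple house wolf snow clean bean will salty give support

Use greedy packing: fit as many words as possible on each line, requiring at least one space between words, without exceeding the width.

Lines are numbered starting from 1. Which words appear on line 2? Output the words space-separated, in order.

Line 1: ['purple', 'house'] (min_width=12, slack=4)
Line 2: ['wolf', 'snow', 'clean'] (min_width=15, slack=1)
Line 3: ['bean', 'will', 'salty'] (min_width=15, slack=1)
Line 4: ['give', 'support'] (min_width=12, slack=4)

Answer: wolf snow clean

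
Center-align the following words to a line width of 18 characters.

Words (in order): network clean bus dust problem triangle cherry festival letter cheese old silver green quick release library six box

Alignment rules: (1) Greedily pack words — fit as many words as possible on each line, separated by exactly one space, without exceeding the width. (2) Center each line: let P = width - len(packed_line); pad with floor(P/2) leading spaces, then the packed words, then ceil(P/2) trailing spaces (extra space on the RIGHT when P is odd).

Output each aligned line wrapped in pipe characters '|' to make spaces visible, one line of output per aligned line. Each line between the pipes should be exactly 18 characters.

Answer: |network clean bus |
|   dust problem   |
| triangle cherry  |
| festival letter  |
|cheese old silver |
|   green quick    |
| release library  |
|     six box      |

Derivation:
Line 1: ['network', 'clean', 'bus'] (min_width=17, slack=1)
Line 2: ['dust', 'problem'] (min_width=12, slack=6)
Line 3: ['triangle', 'cherry'] (min_width=15, slack=3)
Line 4: ['festival', 'letter'] (min_width=15, slack=3)
Line 5: ['cheese', 'old', 'silver'] (min_width=17, slack=1)
Line 6: ['green', 'quick'] (min_width=11, slack=7)
Line 7: ['release', 'library'] (min_width=15, slack=3)
Line 8: ['six', 'box'] (min_width=7, slack=11)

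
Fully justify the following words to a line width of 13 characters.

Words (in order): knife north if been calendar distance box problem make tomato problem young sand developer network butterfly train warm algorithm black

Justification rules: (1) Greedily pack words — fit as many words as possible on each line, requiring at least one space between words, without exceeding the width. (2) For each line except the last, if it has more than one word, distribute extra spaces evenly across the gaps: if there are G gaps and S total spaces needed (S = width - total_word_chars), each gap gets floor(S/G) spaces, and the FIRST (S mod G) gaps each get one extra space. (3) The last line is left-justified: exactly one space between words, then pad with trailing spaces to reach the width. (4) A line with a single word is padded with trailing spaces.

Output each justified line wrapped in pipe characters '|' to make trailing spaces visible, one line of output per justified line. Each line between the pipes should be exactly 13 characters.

Answer: |knife   north|
|if       been|
|calendar     |
|distance  box|
|problem  make|
|tomato       |
|problem young|
|sand         |
|developer    |
|network      |
|butterfly    |
|train    warm|
|algorithm    |
|black        |

Derivation:
Line 1: ['knife', 'north'] (min_width=11, slack=2)
Line 2: ['if', 'been'] (min_width=7, slack=6)
Line 3: ['calendar'] (min_width=8, slack=5)
Line 4: ['distance', 'box'] (min_width=12, slack=1)
Line 5: ['problem', 'make'] (min_width=12, slack=1)
Line 6: ['tomato'] (min_width=6, slack=7)
Line 7: ['problem', 'young'] (min_width=13, slack=0)
Line 8: ['sand'] (min_width=4, slack=9)
Line 9: ['developer'] (min_width=9, slack=4)
Line 10: ['network'] (min_width=7, slack=6)
Line 11: ['butterfly'] (min_width=9, slack=4)
Line 12: ['train', 'warm'] (min_width=10, slack=3)
Line 13: ['algorithm'] (min_width=9, slack=4)
Line 14: ['black'] (min_width=5, slack=8)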